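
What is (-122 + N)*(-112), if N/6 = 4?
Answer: 10976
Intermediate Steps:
N = 24 (N = 6*4 = 24)
(-122 + N)*(-112) = (-122 + 24)*(-112) = -98*(-112) = 10976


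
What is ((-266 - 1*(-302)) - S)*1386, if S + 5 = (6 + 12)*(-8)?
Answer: 256410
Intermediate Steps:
S = -149 (S = -5 + (6 + 12)*(-8) = -5 + 18*(-8) = -5 - 144 = -149)
((-266 - 1*(-302)) - S)*1386 = ((-266 - 1*(-302)) - 1*(-149))*1386 = ((-266 + 302) + 149)*1386 = (36 + 149)*1386 = 185*1386 = 256410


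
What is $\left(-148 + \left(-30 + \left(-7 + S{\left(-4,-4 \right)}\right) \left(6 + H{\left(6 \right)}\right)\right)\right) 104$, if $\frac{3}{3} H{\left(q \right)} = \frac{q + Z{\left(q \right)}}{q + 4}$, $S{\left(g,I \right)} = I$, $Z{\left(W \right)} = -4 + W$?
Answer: $- \frac{131456}{5} \approx -26291.0$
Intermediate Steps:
$H{\left(q \right)} = \frac{-4 + 2 q}{4 + q}$ ($H{\left(q \right)} = \frac{q + \left(-4 + q\right)}{q + 4} = \frac{-4 + 2 q}{4 + q}$)
$\left(-148 + \left(-30 + \left(-7 + S{\left(-4,-4 \right)}\right) \left(6 + H{\left(6 \right)}\right)\right)\right) 104 = \left(-148 + \left(-30 + \left(-7 - 4\right) \left(6 + \frac{2 \left(-2 + 6\right)}{4 + 6}\right)\right)\right) 104 = \left(-148 - \left(30 + 11 \left(6 + 2 \cdot \frac{1}{10} \cdot 4\right)\right)\right) 104 = \left(-148 - \left(30 + 11 \left(6 + \frac{4}{5}\right)\right)\right) 104 = \left(-148 - \frac{524}{5}\right) 104 = \left(- \frac{1264}{5}\right) 104 = - \frac{131456}{5}$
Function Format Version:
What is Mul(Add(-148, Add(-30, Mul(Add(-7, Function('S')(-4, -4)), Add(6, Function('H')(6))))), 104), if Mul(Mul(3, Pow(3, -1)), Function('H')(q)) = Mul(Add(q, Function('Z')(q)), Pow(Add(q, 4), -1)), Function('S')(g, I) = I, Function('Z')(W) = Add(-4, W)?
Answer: Rational(-131456, 5) ≈ -26291.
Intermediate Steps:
Function('H')(q) = Mul(Pow(Add(4, q), -1), Add(-4, Mul(2, q))) (Function('H')(q) = Mul(Add(q, Add(-4, q)), Pow(Add(q, 4), -1)) = Mul(Add(-4, Mul(2, q)), Pow(Add(4, q), -1)) = Mul(Pow(Add(4, q), -1), Add(-4, Mul(2, q))))
Mul(Add(-148, Add(-30, Mul(Add(-7, Function('S')(-4, -4)), Add(6, Function('H')(6))))), 104) = Mul(Add(-148, Add(-30, Mul(Add(-7, -4), Add(6, Mul(2, Pow(Add(4, 6), -1), Add(-2, 6)))))), 104) = Mul(Add(-148, Add(-30, Mul(-11, Add(6, Mul(2, Pow(10, -1), 4))))), 104) = Mul(Add(-148, Add(-30, Mul(-11, Add(6, Mul(2, Rational(1, 10), 4))))), 104) = Mul(Add(-148, Add(-30, Mul(-11, Add(6, Rational(4, 5))))), 104) = Mul(Add(-148, Add(-30, Mul(-11, Rational(34, 5)))), 104) = Mul(Add(-148, Add(-30, Rational(-374, 5))), 104) = Mul(Add(-148, Rational(-524, 5)), 104) = Mul(Rational(-1264, 5), 104) = Rational(-131456, 5)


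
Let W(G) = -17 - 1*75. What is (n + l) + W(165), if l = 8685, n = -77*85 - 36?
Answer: 2012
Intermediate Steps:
W(G) = -92 (W(G) = -17 - 75 = -92)
n = -6581 (n = -6545 - 36 = -6581)
(n + l) + W(165) = (-6581 + 8685) - 92 = 2104 - 92 = 2012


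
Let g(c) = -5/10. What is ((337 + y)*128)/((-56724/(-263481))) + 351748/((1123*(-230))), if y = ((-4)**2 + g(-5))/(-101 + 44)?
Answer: 6966374956734994/34796699655 ≈ 2.0020e+5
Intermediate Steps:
g(c) = -1/2 (g(c) = -5*1/10 = -1/2)
y = -31/114 (y = ((-4)**2 - 1/2)/(-101 + 44) = (16 - 1/2)/(-57) = (31/2)*(-1/57) = -31/114 ≈ -0.27193)
((337 + y)*128)/((-56724/(-263481))) + 351748/((1123*(-230))) = ((337 - 31/114)*128)/((-56724/(-263481))) + 351748/((1123*(-230))) = ((38387/114)*128)/((-56724*(-1/263481))) + 351748/(-258290) = 2456768/(57*(18908/87827)) + 351748*(-1/258290) = (2456768/57)*(87827/18908) - 175874/129145 = 53942640784/269439 - 175874/129145 = 6966374956734994/34796699655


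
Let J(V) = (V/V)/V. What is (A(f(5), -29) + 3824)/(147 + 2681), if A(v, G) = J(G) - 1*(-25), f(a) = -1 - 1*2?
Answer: 27905/20503 ≈ 1.3610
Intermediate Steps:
f(a) = -3 (f(a) = -1 - 2 = -3)
J(V) = 1/V
A(v, G) = 25 + 1/G (A(v, G) = 1/G - 1*(-25) = 1/G + 25 = 25 + 1/G)
(A(f(5), -29) + 3824)/(147 + 2681) = ((25 + 1/(-29)) + 3824)/(147 + 2681) = ((25 - 1/29) + 3824)/2828 = (724/29 + 3824)*(1/2828) = (111620/29)*(1/2828) = 27905/20503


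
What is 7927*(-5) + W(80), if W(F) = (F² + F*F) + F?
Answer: -26755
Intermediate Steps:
W(F) = F + 2*F² (W(F) = (F² + F²) + F = 2*F² + F = F + 2*F²)
7927*(-5) + W(80) = 7927*(-5) + 80*(1 + 2*80) = -39635 + 80*(1 + 160) = -39635 + 80*161 = -39635 + 12880 = -26755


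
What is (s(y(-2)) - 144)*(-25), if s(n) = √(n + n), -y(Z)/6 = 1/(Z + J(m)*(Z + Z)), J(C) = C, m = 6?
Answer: 3600 - 25*√78/13 ≈ 3583.0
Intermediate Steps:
y(Z) = -6/(13*Z) (y(Z) = -6/(Z + 6*(Z + Z)) = -6/(Z + 6*(2*Z)) = -6/(Z + 12*Z) = -6*1/(13*Z) = -6/(13*Z))
s(n) = √2*√n (s(n) = √(2*n) = √2*√n)
(s(y(-2)) - 144)*(-25) = (√2*√(-6/13/(-2)) - 144)*(-25) = (√2*√(-6/13*(-½)) - 144)*(-25) = (√2*√(3/13) - 144)*(-25) = (√2*(√39/13) - 144)*(-25) = (√78/13 - 144)*(-25) = (-144 + √78/13)*(-25) = 3600 - 25*√78/13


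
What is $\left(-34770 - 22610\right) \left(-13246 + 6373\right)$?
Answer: $394372740$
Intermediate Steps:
$\left(-34770 - 22610\right) \left(-13246 + 6373\right) = \left(-57380\right) \left(-6873\right) = 394372740$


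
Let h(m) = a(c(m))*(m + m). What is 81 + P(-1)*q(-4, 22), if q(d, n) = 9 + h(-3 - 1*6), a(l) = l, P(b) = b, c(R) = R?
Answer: -90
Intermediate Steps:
h(m) = 2*m**2 (h(m) = m*(m + m) = m*(2*m) = 2*m**2)
q(d, n) = 171 (q(d, n) = 9 + 2*(-3 - 1*6)**2 = 9 + 2*(-3 - 6)**2 = 9 + 2*(-9)**2 = 9 + 2*81 = 9 + 162 = 171)
81 + P(-1)*q(-4, 22) = 81 - 1*171 = 81 - 171 = -90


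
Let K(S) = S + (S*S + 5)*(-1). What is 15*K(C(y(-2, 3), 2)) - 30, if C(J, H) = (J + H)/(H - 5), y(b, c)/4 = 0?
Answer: -365/3 ≈ -121.67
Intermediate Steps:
y(b, c) = 0 (y(b, c) = 4*0 = 0)
C(J, H) = (H + J)/(-5 + H)
K(S) = -5 + S - S² (K(S) = S + (S² + 5)*(-1) = S + (5 + S²)*(-1) = S + (-5 - S²) = -5 + S - S²)
15*K(C(y(-2, 3), 2)) - 30 = 15*(-5 + (2 + 0)/(-5 + 2) - ((2 + 0)/(-5 + 2))²) - 30 = 15*(-5 + 2/(-3) - (2/(-3))²) - 30 = 15*(-5 - ⅓*2 - (-⅓*2)²) - 30 = 15*(-5 - ⅔ - (-⅔)²) - 30 = 15*(-5 - ⅔ - 1*4/9) - 30 = 15*(-5 - ⅔ - 4/9) - 30 = 15*(-55/9) - 30 = -275/3 - 30 = -365/3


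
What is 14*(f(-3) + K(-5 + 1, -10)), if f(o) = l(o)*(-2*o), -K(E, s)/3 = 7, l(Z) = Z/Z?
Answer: -210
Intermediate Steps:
l(Z) = 1
K(E, s) = -21 (K(E, s) = -3*7 = -21)
f(o) = -2*o (f(o) = 1*(-2*o) = -2*o)
14*(f(-3) + K(-5 + 1, -10)) = 14*(-2*(-3) - 21) = 14*(6 - 21) = 14*(-15) = -210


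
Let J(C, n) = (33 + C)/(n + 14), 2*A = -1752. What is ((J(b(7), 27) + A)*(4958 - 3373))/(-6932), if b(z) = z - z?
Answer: 56874555/284212 ≈ 200.11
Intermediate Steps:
A = -876 (A = (½)*(-1752) = -876)
b(z) = 0
J(C, n) = (33 + C)/(14 + n)
((J(b(7), 27) + A)*(4958 - 3373))/(-6932) = (((33 + 0)/(14 + 27) - 876)*(4958 - 3373))/(-6932) = ((33/41 - 876)*1585)*(-1/6932) = -35883/41*1585*(-1/6932) = -56874555/41*(-1/6932) = 56874555/284212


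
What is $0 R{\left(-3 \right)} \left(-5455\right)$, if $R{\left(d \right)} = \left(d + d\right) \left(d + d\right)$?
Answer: $0$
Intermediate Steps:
$R{\left(d \right)} = 4 d^{2}$ ($R{\left(d \right)} = 2 d 2 d = 4 d^{2}$)
$0 R{\left(-3 \right)} \left(-5455\right) = 0 \cdot 4 \left(-3\right)^{2} \left(-5455\right) = 0 \cdot 4 \cdot 9 \left(-5455\right) = 0 \cdot 36 \left(-5455\right) = 0 \left(-5455\right) = 0$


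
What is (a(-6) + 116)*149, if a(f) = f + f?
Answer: 15496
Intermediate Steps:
a(f) = 2*f
(a(-6) + 116)*149 = (2*(-6) + 116)*149 = (-12 + 116)*149 = 104*149 = 15496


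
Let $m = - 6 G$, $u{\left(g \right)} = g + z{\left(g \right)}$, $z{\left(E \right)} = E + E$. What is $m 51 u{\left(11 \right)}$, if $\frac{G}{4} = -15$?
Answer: $605880$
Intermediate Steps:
$z{\left(E \right)} = 2 E$
$G = -60$ ($G = 4 \left(-15\right) = -60$)
$u{\left(g \right)} = 3 g$ ($u{\left(g \right)} = g + 2 g = 3 g$)
$m = 360$ ($m = \left(-6\right) \left(-60\right) = 360$)
$m 51 u{\left(11 \right)} = 360 \cdot 51 \cdot 3 \cdot 11 = 18360 \cdot 33 = 605880$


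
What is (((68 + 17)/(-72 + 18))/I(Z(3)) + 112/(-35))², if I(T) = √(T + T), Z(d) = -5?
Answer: 1456867/145800 - 136*I*√10/135 ≈ 9.9922 - 3.1857*I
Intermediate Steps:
I(T) = √2*√T (I(T) = √(2*T) = √2*√T)
(((68 + 17)/(-72 + 18))/I(Z(3)) + 112/(-35))² = (((68 + 17)/(-72 + 18))/((√2*√(-5))) + 112/(-35))² = ((85/(-54))/((√2*(I*√5))) + 112*(-1/35))² = ((85*(-1/54))/((I*√10)) - 16/5)² = (-(-17)*I*√10/108 - 16/5)² = (17*I*√10/108 - 16/5)² = (-16/5 + 17*I*√10/108)²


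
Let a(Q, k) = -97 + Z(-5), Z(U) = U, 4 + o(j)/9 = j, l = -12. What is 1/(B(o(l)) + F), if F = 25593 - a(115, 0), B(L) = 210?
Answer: 1/25905 ≈ 3.8603e-5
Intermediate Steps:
o(j) = -36 + 9*j
a(Q, k) = -102 (a(Q, k) = -97 - 5 = -102)
F = 25695 (F = 25593 - 1*(-102) = 25593 + 102 = 25695)
1/(B(o(l)) + F) = 1/(210 + 25695) = 1/25905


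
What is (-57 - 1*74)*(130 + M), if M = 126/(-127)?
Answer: -2146304/127 ≈ -16900.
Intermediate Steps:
M = -126/127 (M = 126*(-1/127) = -126/127 ≈ -0.99213)
(-57 - 1*74)*(130 + M) = (-57 - 1*74)*(130 - 126/127) = (-57 - 74)*(16384/127) = -131*16384/127 = -2146304/127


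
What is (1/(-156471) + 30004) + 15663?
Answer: 7145561156/156471 ≈ 45667.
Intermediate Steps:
(1/(-156471) + 30004) + 15663 = (-1/156471 + 30004) + 15663 = 4694755883/156471 + 15663 = 7145561156/156471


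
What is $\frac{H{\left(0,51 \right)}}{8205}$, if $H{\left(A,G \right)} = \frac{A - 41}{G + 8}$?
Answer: $- \frac{41}{484095} \approx -8.4694 \cdot 10^{-5}$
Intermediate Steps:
$H{\left(A,G \right)} = \frac{-41 + A}{8 + G}$
$\frac{H{\left(0,51 \right)}}{8205} = \frac{\frac{1}{8 + 51} \left(-41 + 0\right)}{8205} = \frac{1}{59} \left(-41\right) \frac{1}{8205} = \left(- \frac{41}{59}\right) \frac{1}{8205} = - \frac{41}{484095}$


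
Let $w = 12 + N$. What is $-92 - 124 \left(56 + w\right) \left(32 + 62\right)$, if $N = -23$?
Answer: $-524612$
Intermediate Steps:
$w = -11$ ($w = 12 - 23 = -11$)
$-92 - 124 \left(56 + w\right) \left(32 + 62\right) = -92 - 124 \left(56 - 11\right) \left(32 + 62\right) = -92 - 124 \cdot 45 \cdot 94 = -92 - 524520 = -524612$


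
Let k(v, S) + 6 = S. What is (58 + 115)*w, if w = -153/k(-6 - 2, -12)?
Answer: 2941/2 ≈ 1470.5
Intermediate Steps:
k(v, S) = -6 + S
w = 17/2 (w = -153/(-6 - 12) = -153/(-18) = -153*(-1/18) = 17/2 ≈ 8.5000)
(58 + 115)*w = (58 + 115)*(17/2) = 173*(17/2) = 2941/2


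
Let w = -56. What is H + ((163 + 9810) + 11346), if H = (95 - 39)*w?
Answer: 18183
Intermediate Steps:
H = -3136 (H = (95 - 39)*(-56) = 56*(-56) = -3136)
H + ((163 + 9810) + 11346) = -3136 + ((163 + 9810) + 11346) = -3136 + (9973 + 11346) = -3136 + 21319 = 18183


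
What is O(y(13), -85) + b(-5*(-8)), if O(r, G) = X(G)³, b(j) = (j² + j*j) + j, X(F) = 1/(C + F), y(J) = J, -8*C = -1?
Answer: 1014271757848/313046839 ≈ 3240.0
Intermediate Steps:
C = ⅛ (C = -⅛*(-1) = ⅛ ≈ 0.12500)
X(F) = 1/(⅛ + F)
b(j) = j + 2*j² (b(j) = (j² + j²) + j = 2*j² + j = j + 2*j²)
O(r, G) = 512/(1 + 8*G)³ (O(r, G) = (8/(1 + 8*G))³ = 512/(1 + 8*G)³)
O(y(13), -85) + b(-5*(-8)) = 512/(1 + 8*(-85))³ + (-5*(-8))*(1 + 2*(-5*(-8))) = 512/(1 - 680)³ + 40*(1 + 2*40) = 512/(-679)³ + 40*(1 + 80) = 512*(-1/313046839) + 40*81 = -512/313046839 + 3240 = 1014271757848/313046839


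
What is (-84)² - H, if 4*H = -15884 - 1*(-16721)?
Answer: 27387/4 ≈ 6846.8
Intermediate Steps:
H = 837/4 (H = (-15884 - 1*(-16721))/4 = (-15884 + 16721)/4 = (¼)*837 = 837/4 ≈ 209.25)
(-84)² - H = (-84)² - 1*837/4 = 7056 - 837/4 = 27387/4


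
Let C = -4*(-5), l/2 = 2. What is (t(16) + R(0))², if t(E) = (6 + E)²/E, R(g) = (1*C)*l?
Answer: 194481/16 ≈ 12155.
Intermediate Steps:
l = 4 (l = 2*2 = 4)
C = 20
R(g) = 80 (R(g) = (1*20)*4 = 20*4 = 80)
t(E) = (6 + E)²/E
(t(16) + R(0))² = ((6 + 16)²/16 + 80)² = ((1/16)*22² + 80)² = ((1/16)*484 + 80)² = (121/4 + 80)² = (441/4)² = 194481/16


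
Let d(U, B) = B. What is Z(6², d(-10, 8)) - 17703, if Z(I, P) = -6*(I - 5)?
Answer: -17889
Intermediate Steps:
Z(I, P) = 30 - 6*I (Z(I, P) = -6*(-5 + I) = 30 - 6*I)
Z(6², d(-10, 8)) - 17703 = (30 - 6*6²) - 17703 = (30 - 6*36) - 17703 = (30 - 216) - 17703 = -186 - 17703 = -17889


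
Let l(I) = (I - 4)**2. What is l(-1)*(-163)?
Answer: -4075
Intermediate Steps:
l(I) = (-4 + I)**2
l(-1)*(-163) = (-4 - 1)**2*(-163) = (-5)**2*(-163) = 25*(-163) = -4075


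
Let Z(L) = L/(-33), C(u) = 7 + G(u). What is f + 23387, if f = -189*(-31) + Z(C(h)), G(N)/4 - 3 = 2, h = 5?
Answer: 321697/11 ≈ 29245.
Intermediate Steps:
G(N) = 20 (G(N) = 12 + 4*2 = 12 + 8 = 20)
C(u) = 27 (C(u) = 7 + 20 = 27)
Z(L) = -L/33 (Z(L) = L*(-1/33) = -L/33)
f = 64440/11 (f = -189*(-31) - 1/33*27 = 5859 - 9/11 = 64440/11 ≈ 5858.2)
f + 23387 = 64440/11 + 23387 = 321697/11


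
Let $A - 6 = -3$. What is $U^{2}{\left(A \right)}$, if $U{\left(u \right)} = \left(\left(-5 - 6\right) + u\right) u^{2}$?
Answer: $5184$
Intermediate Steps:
$A = 3$ ($A = 6 - 3 = 3$)
$U{\left(u \right)} = u^{2} \left(-11 + u\right)$ ($U{\left(u \right)} = \left(-11 + u\right) u^{2} = u^{2} \left(-11 + u\right)$)
$U^{2}{\left(A \right)} = \left(3^{2} \left(-11 + 3\right)\right)^{2} = \left(9 \left(-8\right)\right)^{2} = \left(-72\right)^{2} = 5184$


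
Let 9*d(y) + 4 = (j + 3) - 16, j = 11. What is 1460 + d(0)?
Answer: 4378/3 ≈ 1459.3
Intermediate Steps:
d(y) = -⅔ (d(y) = -4/9 + ((11 + 3) - 16)/9 = -4/9 + (14 - 16)/9 = -4/9 + (⅑)*(-2) = -4/9 - 2/9 = -⅔)
1460 + d(0) = 1460 - ⅔ = 4378/3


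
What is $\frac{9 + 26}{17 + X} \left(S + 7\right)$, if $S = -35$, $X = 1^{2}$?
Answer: $- \frac{490}{9} \approx -54.444$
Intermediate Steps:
$X = 1$
$\frac{9 + 26}{17 + X} \left(S + 7\right) = \frac{9 + 26}{17 + 1} \left(-35 + 7\right) = \frac{35}{18} \left(-28\right) = - \frac{490}{9}$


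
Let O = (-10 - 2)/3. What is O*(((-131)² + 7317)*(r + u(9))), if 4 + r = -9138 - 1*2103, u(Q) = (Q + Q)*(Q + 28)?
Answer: 1035811048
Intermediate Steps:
u(Q) = 2*Q*(28 + Q) (u(Q) = (2*Q)*(28 + Q) = 2*Q*(28 + Q))
r = -11245 (r = -4 + (-9138 - 1*2103) = -4 + (-9138 - 2103) = -4 - 11241 = -11245)
O = -4 (O = -12*⅓ = -4)
O*(((-131)² + 7317)*(r + u(9))) = -4*((-131)² + 7317)*(-11245 + 2*9*(28 + 9)) = -4*(17161 + 7317)*(-11245 + 2*9*37) = -97912*(-11245 + 666) = -97912*(-10579) = -4*(-258952762) = 1035811048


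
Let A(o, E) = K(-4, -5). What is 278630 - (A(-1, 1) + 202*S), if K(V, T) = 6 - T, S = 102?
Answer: 258015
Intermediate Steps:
A(o, E) = 11 (A(o, E) = 6 - 1*(-5) = 6 + 5 = 11)
278630 - (A(-1, 1) + 202*S) = 278630 - (11 + 202*102) = 278630 - (11 + 20604) = 278630 - 1*20615 = 278630 - 20615 = 258015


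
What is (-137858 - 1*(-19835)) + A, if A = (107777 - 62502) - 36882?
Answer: -109630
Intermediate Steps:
A = 8393 (A = 45275 - 36882 = 8393)
(-137858 - 1*(-19835)) + A = (-137858 - 1*(-19835)) + 8393 = (-137858 + 19835) + 8393 = -118023 + 8393 = -109630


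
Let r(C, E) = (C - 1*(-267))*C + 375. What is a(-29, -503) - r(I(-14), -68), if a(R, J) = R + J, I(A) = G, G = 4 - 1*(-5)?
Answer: -3391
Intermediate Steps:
G = 9 (G = 4 + 5 = 9)
I(A) = 9
r(C, E) = 375 + C*(267 + C) (r(C, E) = (C + 267)*C + 375 = (267 + C)*C + 375 = C*(267 + C) + 375 = 375 + C*(267 + C))
a(R, J) = J + R
a(-29, -503) - r(I(-14), -68) = (-503 - 29) - (375 + 9² + 267*9) = -532 - (375 + 81 + 2403) = -532 - 1*2859 = -532 - 2859 = -3391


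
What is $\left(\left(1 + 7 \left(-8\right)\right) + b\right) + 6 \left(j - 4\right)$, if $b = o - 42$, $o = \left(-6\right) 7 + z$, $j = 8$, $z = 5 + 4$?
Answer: $-106$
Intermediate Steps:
$z = 9$
$o = -33$ ($o = \left(-6\right) 7 + 9 = -42 + 9 = -33$)
$b = -75$ ($b = -33 - 42 = -75$)
$\left(\left(1 + 7 \left(-8\right)\right) + b\right) + 6 \left(j - 4\right) = \left(\left(1 + 7 \left(-8\right)\right) - 75\right) + 6 \left(8 - 4\right) = \left(\left(1 - 56\right) - 75\right) + 6 \cdot 4 = \left(-55 - 75\right) + 24 = -130 + 24 = -106$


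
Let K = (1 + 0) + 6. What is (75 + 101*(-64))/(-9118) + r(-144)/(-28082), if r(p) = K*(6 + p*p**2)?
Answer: 95381223863/128025838 ≈ 745.02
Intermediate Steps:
K = 7 (K = 1 + 6 = 7)
r(p) = 42 + 7*p**3 (r(p) = 7*(6 + p*p**2) = 7*(6 + p**3) = 42 + 7*p**3)
(75 + 101*(-64))/(-9118) + r(-144)/(-28082) = (75 + 101*(-64))/(-9118) + (42 + 7*(-144)**3)/(-28082) = (75 - 6464)*(-1/9118) + (42 + 7*(-2985984))*(-1/28082) = -6389*(-1/9118) + (42 - 20901888)*(-1/28082) = 6389/9118 - 20901846*(-1/28082) = 6389/9118 + 10450923/14041 = 95381223863/128025838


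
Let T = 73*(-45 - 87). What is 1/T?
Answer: -1/9636 ≈ -0.00010378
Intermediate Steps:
T = -9636 (T = 73*(-132) = -9636)
1/T = 1/(-9636) = -1/9636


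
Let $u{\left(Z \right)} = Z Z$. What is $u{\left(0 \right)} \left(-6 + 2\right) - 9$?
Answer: $-9$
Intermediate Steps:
$u{\left(Z \right)} = Z^{2}$
$u{\left(0 \right)} \left(-6 + 2\right) - 9 = 0^{2} \left(-6 + 2\right) - 9 = 0 \left(-4\right) - 9 = 0 - 9 = -9$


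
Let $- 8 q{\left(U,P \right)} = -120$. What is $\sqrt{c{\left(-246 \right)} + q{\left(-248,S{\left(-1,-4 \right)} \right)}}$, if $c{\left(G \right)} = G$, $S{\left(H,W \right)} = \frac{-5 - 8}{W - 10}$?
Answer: $i \sqrt{231} \approx 15.199 i$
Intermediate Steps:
$S{\left(H,W \right)} = - \frac{13}{-10 + W}$
$q{\left(U,P \right)} = 15$ ($q{\left(U,P \right)} = \left(- \frac{1}{8}\right) \left(-120\right) = 15$)
$\sqrt{c{\left(-246 \right)} + q{\left(-248,S{\left(-1,-4 \right)} \right)}} = \sqrt{-246 + 15} = \sqrt{-231} = i \sqrt{231}$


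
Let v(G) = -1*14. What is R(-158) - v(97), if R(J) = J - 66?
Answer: -210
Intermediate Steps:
v(G) = -14
R(J) = -66 + J
R(-158) - v(97) = (-66 - 158) - 1*(-14) = -224 + 14 = -210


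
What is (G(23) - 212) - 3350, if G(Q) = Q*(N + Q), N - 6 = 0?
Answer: -2895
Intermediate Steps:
N = 6 (N = 6 + 0 = 6)
G(Q) = Q*(6 + Q)
(G(23) - 212) - 3350 = (23*(6 + 23) - 212) - 3350 = (23*29 - 212) - 3350 = (667 - 212) - 3350 = 455 - 3350 = -2895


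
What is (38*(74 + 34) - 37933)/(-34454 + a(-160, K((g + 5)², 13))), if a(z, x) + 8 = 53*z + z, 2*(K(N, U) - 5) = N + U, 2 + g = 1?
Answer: 33829/43102 ≈ 0.78486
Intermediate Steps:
g = -1 (g = -2 + 1 = -1)
K(N, U) = 5 + N/2 + U/2 (K(N, U) = 5 + (N + U)/2 = 5 + (N/2 + U/2) = 5 + N/2 + U/2)
a(z, x) = -8 + 54*z (a(z, x) = -8 + (53*z + z) = -8 + 54*z)
(38*(74 + 34) - 37933)/(-34454 + a(-160, K((g + 5)², 13))) = (38*(74 + 34) - 37933)/(-34454 + (-8 + 54*(-160))) = (38*108 - 37933)/(-34454 + (-8 - 8640)) = (4104 - 37933)/(-34454 - 8648) = -33829/(-43102) = -33829*(-1/43102) = 33829/43102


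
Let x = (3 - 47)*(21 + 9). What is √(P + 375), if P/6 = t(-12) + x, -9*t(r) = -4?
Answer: 11*I*√561/3 ≈ 86.847*I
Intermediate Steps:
t(r) = 4/9 (t(r) = -⅑*(-4) = 4/9)
x = -1320 (x = -44*30 = -1320)
P = -23752/3 (P = 6*(4/9 - 1320) = 6*(-11876/9) = -23752/3 ≈ -7917.3)
√(P + 375) = √(-23752/3 + 375) = √(-22627/3) = 11*I*√561/3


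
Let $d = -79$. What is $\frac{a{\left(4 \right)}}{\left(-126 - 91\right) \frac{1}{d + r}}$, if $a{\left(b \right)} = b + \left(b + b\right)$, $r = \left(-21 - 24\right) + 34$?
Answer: $\frac{1080}{217} \approx 4.977$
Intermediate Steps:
$r = -11$ ($r = -45 + 34 = -11$)
$a{\left(b \right)} = 3 b$ ($a{\left(b \right)} = b + 2 b = 3 b$)
$\frac{a{\left(4 \right)}}{\left(-126 - 91\right) \frac{1}{d + r}} = \frac{3 \cdot 4}{\left(-126 - 91\right) \frac{1}{-79 - 11}} = \frac{12}{\left(-217\right) \frac{1}{-90}} = \frac{12}{\left(-217\right) \left(- \frac{1}{90}\right)} = \frac{12}{\frac{217}{90}} = 12 \cdot \frac{90}{217} = \frac{1080}{217}$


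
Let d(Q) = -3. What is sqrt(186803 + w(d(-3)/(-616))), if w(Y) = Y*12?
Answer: sqrt(4430221334)/154 ≈ 432.21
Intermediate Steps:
w(Y) = 12*Y
sqrt(186803 + w(d(-3)/(-616))) = sqrt(186803 + 12*(-3/(-616))) = sqrt(186803 + 12*(-3*(-1/616))) = sqrt(186803 + 12*(3/616)) = sqrt(186803 + 9/154) = sqrt(28767671/154) = sqrt(4430221334)/154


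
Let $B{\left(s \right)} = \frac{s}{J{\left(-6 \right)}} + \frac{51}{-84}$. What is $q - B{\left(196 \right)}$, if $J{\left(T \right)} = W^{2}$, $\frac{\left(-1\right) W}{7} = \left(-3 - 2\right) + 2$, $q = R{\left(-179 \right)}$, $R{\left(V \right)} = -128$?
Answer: $- \frac{32215}{252} \approx -127.84$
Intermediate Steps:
$q = -128$
$W = 21$ ($W = - 7 \left(\left(-3 - 2\right) + 2\right) = - 7 \left(-5 + 2\right) = \left(-7\right) \left(-3\right) = 21$)
$J{\left(T \right)} = 441$ ($J{\left(T \right)} = 21^{2} = 441$)
$B{\left(s \right)} = - \frac{17}{28} + \frac{s}{441}$ ($B{\left(s \right)} = \frac{s}{441} + \frac{51}{-84} = s \frac{1}{441} + 51 \left(- \frac{1}{84}\right) = \frac{s}{441} - \frac{17}{28} = - \frac{17}{28} + \frac{s}{441}$)
$q - B{\left(196 \right)} = -128 - \left(- \frac{17}{28} + \frac{1}{441} \cdot 196\right) = -128 - \left(- \frac{17}{28} + \frac{4}{9}\right) = -128 - - \frac{41}{252} = -128 + \frac{41}{252} = - \frac{32215}{252}$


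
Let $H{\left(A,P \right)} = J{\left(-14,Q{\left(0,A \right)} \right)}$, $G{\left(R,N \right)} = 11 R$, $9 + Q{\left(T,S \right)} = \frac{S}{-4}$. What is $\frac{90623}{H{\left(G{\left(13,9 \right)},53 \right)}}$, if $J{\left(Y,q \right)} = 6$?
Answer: $\frac{90623}{6} \approx 15104.0$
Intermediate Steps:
$Q{\left(T,S \right)} = -9 - \frac{S}{4}$ ($Q{\left(T,S \right)} = -9 + \frac{S}{-4} = -9 + S \left(- \frac{1}{4}\right) = -9 - \frac{S}{4}$)
$H{\left(A,P \right)} = 6$
$\frac{90623}{H{\left(G{\left(13,9 \right)},53 \right)}} = \frac{90623}{6}$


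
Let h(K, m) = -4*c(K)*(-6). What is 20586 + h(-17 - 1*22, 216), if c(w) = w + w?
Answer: 18714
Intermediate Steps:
c(w) = 2*w
h(K, m) = 48*K (h(K, m) = -8*K*(-6) = 48*K)
20586 + h(-17 - 1*22, 216) = 20586 + 48*(-17 - 1*22) = 20586 + 48*(-17 - 22) = 20586 + 48*(-39) = 20586 - 1872 = 18714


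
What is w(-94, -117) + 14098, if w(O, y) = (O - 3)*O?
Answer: 23216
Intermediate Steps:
w(O, y) = O*(-3 + O) (w(O, y) = (-3 + O)*O = O*(-3 + O))
w(-94, -117) + 14098 = -94*(-3 - 94) + 14098 = -94*(-97) + 14098 = 9118 + 14098 = 23216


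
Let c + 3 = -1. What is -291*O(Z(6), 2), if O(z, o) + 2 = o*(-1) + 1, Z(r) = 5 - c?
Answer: 873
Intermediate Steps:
c = -4 (c = -3 - 1 = -4)
Z(r) = 9 (Z(r) = 5 - 1*(-4) = 5 + 4 = 9)
O(z, o) = -1 - o (O(z, o) = -2 + (o*(-1) + 1) = -2 + (-o + 1) = -2 + (1 - o) = -1 - o)
-291*O(Z(6), 2) = -291*(-1 - 1*2) = -291*(-1 - 2) = -291*(-3) = 873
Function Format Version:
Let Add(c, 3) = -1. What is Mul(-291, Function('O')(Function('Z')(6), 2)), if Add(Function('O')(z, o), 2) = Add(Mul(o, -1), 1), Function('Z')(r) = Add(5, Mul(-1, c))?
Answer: 873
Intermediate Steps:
c = -4 (c = Add(-3, -1) = -4)
Function('Z')(r) = 9 (Function('Z')(r) = Add(5, Mul(-1, -4)) = Add(5, 4) = 9)
Function('O')(z, o) = Add(-1, Mul(-1, o)) (Function('O')(z, o) = Add(-2, Add(Mul(o, -1), 1)) = Add(-2, Add(Mul(-1, o), 1)) = Add(-2, Add(1, Mul(-1, o))) = Add(-1, Mul(-1, o)))
Mul(-291, Function('O')(Function('Z')(6), 2)) = Mul(-291, Add(-1, Mul(-1, 2))) = Mul(-291, Add(-1, -2)) = Mul(-291, -3) = 873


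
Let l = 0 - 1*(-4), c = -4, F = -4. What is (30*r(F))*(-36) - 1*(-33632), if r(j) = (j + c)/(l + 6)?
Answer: 34496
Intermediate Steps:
l = 4 (l = 0 + 4 = 4)
r(j) = -2/5 + j/10 (r(j) = (j - 4)/(4 + 6) = (-4 + j)/10 = (-4 + j)*(1/10) = -2/5 + j/10)
(30*r(F))*(-36) - 1*(-33632) = (30*(-2/5 + (1/10)*(-4)))*(-36) - 1*(-33632) = (30*(-2/5 - 2/5))*(-36) + 33632 = (30*(-4/5))*(-36) + 33632 = -24*(-36) + 33632 = 864 + 33632 = 34496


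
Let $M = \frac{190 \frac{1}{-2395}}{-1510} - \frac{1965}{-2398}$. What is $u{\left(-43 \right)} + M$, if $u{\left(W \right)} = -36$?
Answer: $- \frac{30509411573}{867224710} \approx -35.181$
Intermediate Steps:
$M = \frac{710677987}{867224710}$ ($M = 190 \left(- \frac{1}{2395}\right) \left(- \frac{1}{1510}\right) - - \frac{1965}{2398} = \left(- \frac{38}{479}\right) \left(- \frac{1}{1510}\right) + \frac{1965}{2398} = \frac{19}{361645} + \frac{1965}{2398} = \frac{710677987}{867224710} \approx 0.81949$)
$u{\left(-43 \right)} + M = -36 + \frac{710677987}{867224710} = - \frac{30509411573}{867224710}$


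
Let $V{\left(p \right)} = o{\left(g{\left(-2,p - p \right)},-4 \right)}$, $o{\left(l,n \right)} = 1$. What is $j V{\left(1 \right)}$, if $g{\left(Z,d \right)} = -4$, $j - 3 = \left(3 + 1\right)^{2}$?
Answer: $19$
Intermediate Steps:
$j = 19$ ($j = 3 + \left(3 + 1\right)^{2} = 3 + 4^{2} = 3 + 16 = 19$)
$V{\left(p \right)} = 1$
$j V{\left(1 \right)} = 19 \cdot 1 = 19$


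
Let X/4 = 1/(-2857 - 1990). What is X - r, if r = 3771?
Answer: -18278041/4847 ≈ -3771.0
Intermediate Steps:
X = -4/4847 (X = 4/(-2857 - 1990) = 4/(-4847) = 4*(-1/4847) = -4/4847 ≈ -0.00082525)
X - r = -4/4847 - 1*3771 = -4/4847 - 3771 = -18278041/4847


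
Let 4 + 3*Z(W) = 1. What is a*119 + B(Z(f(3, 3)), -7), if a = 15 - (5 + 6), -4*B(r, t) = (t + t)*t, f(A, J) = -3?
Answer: 903/2 ≈ 451.50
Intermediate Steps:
Z(W) = -1 (Z(W) = -4/3 + (⅓)*1 = -4/3 + ⅓ = -1)
B(r, t) = -t²/2 (B(r, t) = -(t + t)*t/4 = -2*t*t/4 = -t²/2)
a = 4 (a = 15 - 11 = 4)
a*119 + B(Z(f(3, 3)), -7) = 4*119 - ½*(-7)² = 476 - ½*49 = 476 - 49/2 = 903/2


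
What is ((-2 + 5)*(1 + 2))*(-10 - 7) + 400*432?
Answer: 172647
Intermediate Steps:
((-2 + 5)*(1 + 2))*(-10 - 7) + 400*432 = (3*3)*(-17) + 172800 = 9*(-17) + 172800 = -153 + 172800 = 172647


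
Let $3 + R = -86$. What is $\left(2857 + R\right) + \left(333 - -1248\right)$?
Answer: $4349$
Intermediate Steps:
$R = -89$ ($R = -3 - 86 = -89$)
$\left(2857 + R\right) + \left(333 - -1248\right) = \left(2857 - 89\right) + \left(333 - -1248\right) = 2768 + \left(333 + 1248\right) = 2768 + 1581 = 4349$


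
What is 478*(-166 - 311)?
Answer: -228006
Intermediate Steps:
478*(-166 - 311) = 478*(-477) = -228006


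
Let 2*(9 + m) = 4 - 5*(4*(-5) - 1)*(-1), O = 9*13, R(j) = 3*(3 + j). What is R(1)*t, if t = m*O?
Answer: -83538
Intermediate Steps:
R(j) = 9 + 3*j
O = 117
m = -119/2 (m = -9 + (4 - 5*(4*(-5) - 1)*(-1))/2 = -9 + (4 - 5*(-20 - 1)*(-1))/2 = -9 + (4 - (-105)*(-1))/2 = -9 + (4 - 5*21)/2 = -9 + (4 - 105)/2 = -9 + (½)*(-101) = -9 - 101/2 = -119/2 ≈ -59.500)
t = -13923/2 (t = -119/2*117 = -13923/2 ≈ -6961.5)
R(1)*t = (9 + 3*1)*(-13923/2) = (9 + 3)*(-13923/2) = 12*(-13923/2) = -83538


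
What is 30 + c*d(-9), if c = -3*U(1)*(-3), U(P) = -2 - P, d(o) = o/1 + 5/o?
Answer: 288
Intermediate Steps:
d(o) = o + 5/o (d(o) = o*1 + 5/o = o + 5/o)
c = -27 (c = -3*(-2 - 1*1)*(-3) = -3*(-2 - 1)*(-3) = -3*(-3)*(-3) = 9*(-3) = -27)
30 + c*d(-9) = 30 - 27*(-9 + 5/(-9)) = 30 - 27*(-9 + 5*(-⅑)) = 30 - 27*(-9 - 5/9) = 30 - 27*(-86/9) = 30 + 258 = 288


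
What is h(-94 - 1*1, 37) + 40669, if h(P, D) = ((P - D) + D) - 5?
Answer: 40569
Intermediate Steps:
h(P, D) = -5 + P (h(P, D) = P - 5 = -5 + P)
h(-94 - 1*1, 37) + 40669 = (-5 + (-94 - 1*1)) + 40669 = (-5 + (-94 - 1)) + 40669 = (-5 - 95) + 40669 = -100 + 40669 = 40569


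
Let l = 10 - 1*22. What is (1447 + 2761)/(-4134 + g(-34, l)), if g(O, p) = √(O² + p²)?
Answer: -83634/82157 - 2630*√13/1068041 ≈ -1.0269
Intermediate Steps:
l = -12 (l = 10 - 22 = -12)
(1447 + 2761)/(-4134 + g(-34, l)) = (1447 + 2761)/(-4134 + √((-34)² + (-12)²)) = 4208/(-4134 + √(1156 + 144)) = 4208/(-4134 + √1300) = 4208/(-4134 + 10*√13)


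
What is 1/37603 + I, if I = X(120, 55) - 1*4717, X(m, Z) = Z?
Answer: -175305185/37603 ≈ -4662.0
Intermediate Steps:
I = -4662 (I = 55 - 1*4717 = 55 - 4717 = -4662)
1/37603 + I = 1/37603 - 4662 = -175305185/37603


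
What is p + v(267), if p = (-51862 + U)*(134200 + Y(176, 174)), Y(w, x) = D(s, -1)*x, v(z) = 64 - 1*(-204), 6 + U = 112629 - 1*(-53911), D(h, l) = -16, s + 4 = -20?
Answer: 15069735820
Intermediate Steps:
s = -24 (s = -4 - 20 = -24)
U = 166534 (U = -6 + (112629 - 1*(-53911)) = -6 + (112629 + 53911) = -6 + 166540 = 166534)
v(z) = 268 (v(z) = 64 + 204 = 268)
Y(w, x) = -16*x
p = 15069735552 (p = (-51862 + 166534)*(134200 - 16*174) = 114672*(134200 - 2784) = 114672*131416 = 15069735552)
p + v(267) = 15069735552 + 268 = 15069735820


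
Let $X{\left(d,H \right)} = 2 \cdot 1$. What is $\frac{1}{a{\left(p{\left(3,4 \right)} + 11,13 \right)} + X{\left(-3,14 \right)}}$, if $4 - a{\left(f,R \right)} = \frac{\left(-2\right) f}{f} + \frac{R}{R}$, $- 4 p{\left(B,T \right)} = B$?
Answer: $\frac{1}{7} \approx 0.14286$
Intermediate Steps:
$X{\left(d,H \right)} = 2$
$p{\left(B,T \right)} = - \frac{B}{4}$
$a{\left(f,R \right)} = 5$ ($a{\left(f,R \right)} = 4 - \left(\frac{\left(-2\right) f}{f} + \frac{R}{R}\right) = 4 - \left(-2 + 1\right) = 4 - -1 = 4 + 1 = 5$)
$\frac{1}{a{\left(p{\left(3,4 \right)} + 11,13 \right)} + X{\left(-3,14 \right)}} = \frac{1}{5 + 2} = \frac{1}{7}$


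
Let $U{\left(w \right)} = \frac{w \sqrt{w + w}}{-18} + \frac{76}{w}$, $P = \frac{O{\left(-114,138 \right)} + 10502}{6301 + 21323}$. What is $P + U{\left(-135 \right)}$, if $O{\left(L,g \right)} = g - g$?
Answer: $- \frac{113609}{621540} + \frac{45 i \sqrt{30}}{2} \approx -0.18279 + 123.24 i$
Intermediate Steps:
$O{\left(L,g \right)} = 0$
$P = \frac{5251}{13812}$ ($P = \frac{0 + 10502}{6301 + 21323} = \frac{10502}{27624} = 10502 \cdot \frac{1}{27624} = \frac{5251}{13812} \approx 0.38018$)
$U{\left(w \right)} = \frac{76}{w} - \frac{\sqrt{2} w^{\frac{3}{2}}}{18}$ ($U{\left(w \right)} = w \sqrt{2 w} \left(- \frac{1}{18}\right) + \frac{76}{w} = w \sqrt{2} \sqrt{w} \left(- \frac{1}{18}\right) + \frac{76}{w} = \sqrt{2} w^{\frac{3}{2}} \left(- \frac{1}{18}\right) + \frac{76}{w} = - \frac{\sqrt{2} w^{\frac{3}{2}}}{18} + \frac{76}{w} = \frac{76}{w} - \frac{\sqrt{2} w^{\frac{3}{2}}}{18}$)
$P + U{\left(-135 \right)} = \frac{5251}{13812} + \frac{1368 - \sqrt{2} \left(-135\right)^{\frac{5}{2}}}{18 \left(-135\right)} = \frac{5251}{13812} + \frac{1}{18} \left(- \frac{1}{135}\right) \left(1368 - \sqrt{2} \cdot 54675 i \sqrt{15}\right) = \frac{5251}{13812} + \frac{1}{18} \left(- \frac{1}{135}\right) \left(1368 - 54675 i \sqrt{30}\right) = \frac{5251}{13812} - \left(\frac{76}{135} - \frac{45 i \sqrt{30}}{2}\right) = - \frac{113609}{621540} + \frac{45 i \sqrt{30}}{2}$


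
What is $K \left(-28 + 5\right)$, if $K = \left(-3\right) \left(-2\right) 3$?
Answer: $-414$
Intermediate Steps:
$K = 18$ ($K = 6 \cdot 3 = 18$)
$K \left(-28 + 5\right) = 18 \left(-28 + 5\right) = 18 \left(-23\right) = -414$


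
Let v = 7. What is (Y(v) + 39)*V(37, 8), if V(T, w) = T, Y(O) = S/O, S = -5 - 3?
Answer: 9805/7 ≈ 1400.7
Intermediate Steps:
S = -8
Y(O) = -8/O
(Y(v) + 39)*V(37, 8) = (-8/7 + 39)*37 = (265/7)*37 = 9805/7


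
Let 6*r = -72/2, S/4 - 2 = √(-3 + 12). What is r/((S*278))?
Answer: -3/2780 ≈ -0.0010791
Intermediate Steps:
S = 20 (S = 8 + 4*√(-3 + 12) = 8 + 4*√9 = 8 + 4*3 = 8 + 12 = 20)
r = -6 (r = (-72/2)/6 = ((½)*(-72))/6 = (⅙)*(-36) = -6)
r/((S*278)) = -6/(20*278) = -6/5560 = -6*1/5560 = -3/2780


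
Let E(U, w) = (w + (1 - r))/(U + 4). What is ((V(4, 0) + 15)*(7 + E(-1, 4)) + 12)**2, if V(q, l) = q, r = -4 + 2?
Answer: 322624/9 ≈ 35847.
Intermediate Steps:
r = -2
E(U, w) = (3 + w)/(4 + U) (E(U, w) = (w + (1 - 1*(-2)))/(U + 4) = (w + (1 + 2))/(4 + U) = (w + 3)/(4 + U) = (3 + w)/(4 + U))
((V(4, 0) + 15)*(7 + E(-1, 4)) + 12)**2 = ((4 + 15)*(7 + (3 + 4)/(4 - 1)) + 12)**2 = (19*(7 + 7/3) + 12)**2 = (19*(28/3) + 12)**2 = (532/3 + 12)**2 = (568/3)**2 = 322624/9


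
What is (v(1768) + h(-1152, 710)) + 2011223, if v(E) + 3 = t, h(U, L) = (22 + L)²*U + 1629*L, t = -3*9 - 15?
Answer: -614101480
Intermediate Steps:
t = -42 (t = -27 - 15 = -42)
h(U, L) = 1629*L + U*(22 + L)² (h(U, L) = U*(22 + L)² + 1629*L = 1629*L + U*(22 + L)²)
v(E) = -45 (v(E) = -3 - 42 = -45)
(v(1768) + h(-1152, 710)) + 2011223 = (-45 + (1629*710 - 1152*(22 + 710)²)) + 2011223 = (-45 + (1156590 - 1152*732²)) + 2011223 = (-45 + (1156590 - 1152*535824)) + 2011223 = (-45 + (1156590 - 617269248)) + 2011223 = (-45 - 616112658) + 2011223 = -616112703 + 2011223 = -614101480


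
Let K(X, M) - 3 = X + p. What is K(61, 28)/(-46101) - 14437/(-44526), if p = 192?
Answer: 72684609/228077014 ≈ 0.31868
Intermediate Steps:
K(X, M) = 195 + X (K(X, M) = 3 + (X + 192) = 3 + (192 + X) = 195 + X)
K(61, 28)/(-46101) - 14437/(-44526) = (195 + 61)/(-46101) - 14437/(-44526) = 256*(-1/46101) - 14437*(-1/44526) = -256/46101 + 14437/44526 = 72684609/228077014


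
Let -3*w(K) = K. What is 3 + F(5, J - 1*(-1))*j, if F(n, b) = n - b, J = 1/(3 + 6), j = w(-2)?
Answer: 151/27 ≈ 5.5926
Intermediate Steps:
w(K) = -K/3
j = 2/3 (j = -1/3*(-2) = 2/3 ≈ 0.66667)
J = 1/9 ≈ 0.11111
3 + F(5, J - 1*(-1))*j = 3 + (5 - (1/9 - 1*(-1)))*(2/3) = 3 + (5 - (1/9 + 1))*(2/3) = 3 + (5 - 1*10/9)*(2/3) = 3 + (5 - 10/9)*(2/3) = 3 + (35/9)*(2/3) = 3 + 70/27 = 151/27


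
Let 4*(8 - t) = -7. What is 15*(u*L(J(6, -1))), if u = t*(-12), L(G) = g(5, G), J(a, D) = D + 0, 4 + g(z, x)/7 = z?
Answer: -12285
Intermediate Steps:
t = 39/4 (t = 8 - 1/4*(-7) = 8 + 7/4 = 39/4 ≈ 9.7500)
g(z, x) = -28 + 7*z
J(a, D) = D
L(G) = 7 (L(G) = -28 + 7*5 = -28 + 35 = 7)
u = -117 (u = (39/4)*(-12) = -117)
15*(u*L(J(6, -1))) = 15*(-117*7) = 15*(-819) = -12285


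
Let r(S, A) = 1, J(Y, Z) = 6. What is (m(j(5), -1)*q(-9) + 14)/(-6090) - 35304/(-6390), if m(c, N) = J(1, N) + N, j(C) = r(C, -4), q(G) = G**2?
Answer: 157277/28826 ≈ 5.4561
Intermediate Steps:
j(C) = 1
m(c, N) = 6 + N
(m(j(5), -1)*q(-9) + 14)/(-6090) - 35304/(-6390) = ((6 - 1)*(-9)**2 + 14)/(-6090) - 35304/(-6390) = (5*81 + 14)*(-1/6090) - 35304*(-1/6390) = (405 + 14)*(-1/6090) + 5884/1065 = 419*(-1/6090) + 5884/1065 = -419/6090 + 5884/1065 = 157277/28826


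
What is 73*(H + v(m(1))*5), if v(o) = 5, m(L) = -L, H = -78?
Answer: -3869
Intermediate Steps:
73*(H + v(m(1))*5) = 73*(-78 + 5*5) = 73*(-78 + 25) = 73*(-53) = -3869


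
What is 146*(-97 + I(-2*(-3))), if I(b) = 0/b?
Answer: -14162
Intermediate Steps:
I(b) = 0
146*(-97 + I(-2*(-3))) = 146*(-97 + 0) = 146*(-97) = -14162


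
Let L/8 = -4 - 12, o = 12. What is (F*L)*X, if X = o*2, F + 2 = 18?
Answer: -49152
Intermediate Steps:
F = 16 (F = -2 + 18 = 16)
X = 24 (X = 12*2 = 24)
L = -128 (L = 8*(-4 - 12) = 8*(-16) = -128)
(F*L)*X = (16*(-128))*24 = -2048*24 = -49152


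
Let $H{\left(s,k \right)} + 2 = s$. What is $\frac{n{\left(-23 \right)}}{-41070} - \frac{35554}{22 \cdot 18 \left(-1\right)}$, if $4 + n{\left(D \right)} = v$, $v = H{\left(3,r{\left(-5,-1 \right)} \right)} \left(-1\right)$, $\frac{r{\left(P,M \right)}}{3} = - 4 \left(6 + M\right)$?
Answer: $\frac{12168373}{135531} \approx 89.783$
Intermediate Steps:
$r{\left(P,M \right)} = -72 - 12 M$ ($r{\left(P,M \right)} = 3 \left(- 4 \left(6 + M\right)\right) = 3 \left(-24 - 4 M\right) = -72 - 12 M$)
$H{\left(s,k \right)} = -2 + s$
$v = -1$ ($v = \left(-2 + 3\right) \left(-1\right) = 1 \left(-1\right) = -1$)
$n{\left(D \right)} = -5$ ($n{\left(D \right)} = -4 - 1 = -5$)
$\frac{n{\left(-23 \right)}}{-41070} - \frac{35554}{22 \cdot 18 \left(-1\right)} = - \frac{5}{-41070} - \frac{35554}{22 \cdot 18 \left(-1\right)} = \left(-5\right) \left(- \frac{1}{41070}\right) - \frac{35554}{396 \left(-1\right)} = \frac{1}{8214} - \frac{35554}{-396} = \frac{1}{8214} - - \frac{17777}{198} = \frac{1}{8214} + \frac{17777}{198} = \frac{12168373}{135531}$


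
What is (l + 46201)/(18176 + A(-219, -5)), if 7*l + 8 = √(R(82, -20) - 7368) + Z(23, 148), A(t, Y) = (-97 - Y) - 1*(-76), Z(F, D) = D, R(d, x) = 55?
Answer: 46221/18160 + I*√7313/127120 ≈ 2.5452 + 0.00067272*I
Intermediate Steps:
A(t, Y) = -21 - Y (A(t, Y) = (-97 - Y) + 76 = -21 - Y)
l = 20 + I*√7313/7 (l = -8/7 + (√(55 - 7368) + 148)/7 = -8/7 + (√(-7313) + 148)/7 = -8/7 + (I*√7313 + 148)/7 = -8/7 + (148 + I*√7313)/7 = -8/7 + (148/7 + I*√7313/7) = 20 + I*√7313/7 ≈ 20.0 + 12.217*I)
(l + 46201)/(18176 + A(-219, -5)) = ((20 + I*√7313/7) + 46201)/(18176 + (-21 - 1*(-5))) = (46221 + I*√7313/7)/(18176 + (-21 + 5)) = (46221 + I*√7313/7)/(18176 - 16) = (46221 + I*√7313/7)/18160 = (46221 + I*√7313/7)*(1/18160) = 46221/18160 + I*√7313/127120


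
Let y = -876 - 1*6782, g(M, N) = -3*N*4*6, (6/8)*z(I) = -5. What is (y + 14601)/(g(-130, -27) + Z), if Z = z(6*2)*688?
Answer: -20829/7928 ≈ -2.6273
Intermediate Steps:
z(I) = -20/3 (z(I) = (4/3)*(-5) = -20/3)
g(M, N) = -72*N (g(M, N) = -12*N*6 = -72*N)
Z = -13760/3 (Z = -20/3*688 = -13760/3 ≈ -4586.7)
y = -7658 (y = -876 - 6782 = -7658)
(y + 14601)/(g(-130, -27) + Z) = (-7658 + 14601)/(-72*(-27) - 13760/3) = 6943/(1944 - 13760/3) = 6943/(-7928/3) = 6943*(-3/7928) = -20829/7928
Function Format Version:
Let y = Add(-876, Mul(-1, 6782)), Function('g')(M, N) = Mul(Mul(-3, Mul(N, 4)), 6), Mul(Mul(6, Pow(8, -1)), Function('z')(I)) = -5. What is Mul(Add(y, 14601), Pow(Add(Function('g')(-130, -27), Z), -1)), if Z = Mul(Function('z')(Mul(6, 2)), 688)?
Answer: Rational(-20829, 7928) ≈ -2.6273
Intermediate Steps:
Function('z')(I) = Rational(-20, 3) (Function('z')(I) = Mul(Rational(4, 3), -5) = Rational(-20, 3))
Function('g')(M, N) = Mul(-72, N) (Function('g')(M, N) = Mul(Mul(-3, Mul(4, N)), 6) = Mul(Mul(-12, N), 6) = Mul(-72, N))
Z = Rational(-13760, 3) (Z = Mul(Rational(-20, 3), 688) = Rational(-13760, 3) ≈ -4586.7)
y = -7658 (y = Add(-876, -6782) = -7658)
Mul(Add(y, 14601), Pow(Add(Function('g')(-130, -27), Z), -1)) = Mul(Add(-7658, 14601), Pow(Add(Mul(-72, -27), Rational(-13760, 3)), -1)) = Mul(6943, Pow(Add(1944, Rational(-13760, 3)), -1)) = Mul(6943, Pow(Rational(-7928, 3), -1)) = Mul(6943, Rational(-3, 7928)) = Rational(-20829, 7928)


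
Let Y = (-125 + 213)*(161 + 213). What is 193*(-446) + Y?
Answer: -53166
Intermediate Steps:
Y = 32912 (Y = 88*374 = 32912)
193*(-446) + Y = 193*(-446) + 32912 = -86078 + 32912 = -53166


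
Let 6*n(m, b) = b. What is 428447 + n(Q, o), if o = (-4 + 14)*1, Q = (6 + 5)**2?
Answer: 1285346/3 ≈ 4.2845e+5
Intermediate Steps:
Q = 121 (Q = 11**2 = 121)
o = 10 (o = 10*1 = 10)
n(m, b) = b/6
428447 + n(Q, o) = 428447 + (1/6)*10 = 428447 + 5/3 = 1285346/3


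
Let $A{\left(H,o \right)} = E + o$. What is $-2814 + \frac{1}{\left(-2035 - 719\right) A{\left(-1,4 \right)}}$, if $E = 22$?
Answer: $- \frac{201493657}{71604} \approx -2814.0$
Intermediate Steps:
$A{\left(H,o \right)} = 22 + o$
$-2814 + \frac{1}{\left(-2035 - 719\right) A{\left(-1,4 \right)}} = -2814 + \frac{1}{\left(-2035 - 719\right) \left(22 + 4\right)} = -2814 + \frac{1}{\left(-2754\right) 26} = -2814 - \frac{1}{71604} = - \frac{201493657}{71604}$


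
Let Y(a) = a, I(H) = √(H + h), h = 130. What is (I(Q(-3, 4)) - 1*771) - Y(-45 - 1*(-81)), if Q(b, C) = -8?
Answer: -807 + √122 ≈ -795.96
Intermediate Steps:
I(H) = √(130 + H) (I(H) = √(H + 130) = √(130 + H))
(I(Q(-3, 4)) - 1*771) - Y(-45 - 1*(-81)) = (√(130 - 8) - 1*771) - (-45 - 1*(-81)) = (√122 - 771) - (-45 + 81) = (-771 + √122) - 1*36 = (-771 + √122) - 36 = -807 + √122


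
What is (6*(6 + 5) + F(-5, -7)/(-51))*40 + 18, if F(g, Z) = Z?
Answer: 135838/51 ≈ 2663.5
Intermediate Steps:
(6*(6 + 5) + F(-5, -7)/(-51))*40 + 18 = (6*(6 + 5) - 7/(-51))*40 + 18 = (6*11 - 7*(-1/51))*40 + 18 = (66 + 7/51)*40 + 18 = (3373/51)*40 + 18 = 134920/51 + 18 = 135838/51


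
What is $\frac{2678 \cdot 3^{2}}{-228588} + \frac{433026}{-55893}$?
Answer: $- \frac{5573982243}{709803838} \approx -7.8529$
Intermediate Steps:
$\frac{2678 \cdot 3^{2}}{-228588} + \frac{433026}{-55893} = 2678 \cdot 9 \left(- \frac{1}{228588}\right) + 433026 \left(- \frac{1}{55893}\right) = 24102 \left(- \frac{1}{228588}\right) - \frac{144342}{18631} = - \frac{4017}{38098} - \frac{144342}{18631} = - \frac{5573982243}{709803838}$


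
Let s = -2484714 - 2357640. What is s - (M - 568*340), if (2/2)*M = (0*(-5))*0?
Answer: -4649234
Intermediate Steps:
M = 0 (M = (0*(-5))*0 = 0*0 = 0)
s = -4842354
s - (M - 568*340) = -4842354 - (0 - 568*340) = -4842354 - (0 - 193120) = -4842354 - 1*(-193120) = -4842354 + 193120 = -4649234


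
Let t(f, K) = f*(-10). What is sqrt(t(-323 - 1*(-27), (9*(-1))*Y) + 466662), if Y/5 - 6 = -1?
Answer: sqrt(469622) ≈ 685.29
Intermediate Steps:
Y = 25 (Y = 30 + 5*(-1) = 30 - 5 = 25)
t(f, K) = -10*f
sqrt(t(-323 - 1*(-27), (9*(-1))*Y) + 466662) = sqrt(-10*(-323 - 1*(-27)) + 466662) = sqrt(-10*(-323 + 27) + 466662) = sqrt(-10*(-296) + 466662) = sqrt(2960 + 466662) = sqrt(469622)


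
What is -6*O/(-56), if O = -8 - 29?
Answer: -111/28 ≈ -3.9643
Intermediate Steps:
O = -37
-6*O/(-56) = -(-222)/(-56) = -(-222)*(-1)/56 = -6*37/56 = -111/28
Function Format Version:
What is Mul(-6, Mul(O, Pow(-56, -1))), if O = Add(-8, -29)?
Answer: Rational(-111, 28) ≈ -3.9643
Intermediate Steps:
O = -37
Mul(-6, Mul(O, Pow(-56, -1))) = Mul(-6, Mul(-37, Pow(-56, -1))) = Mul(-6, Mul(-37, Rational(-1, 56))) = Mul(-6, Rational(37, 56)) = Rational(-111, 28)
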